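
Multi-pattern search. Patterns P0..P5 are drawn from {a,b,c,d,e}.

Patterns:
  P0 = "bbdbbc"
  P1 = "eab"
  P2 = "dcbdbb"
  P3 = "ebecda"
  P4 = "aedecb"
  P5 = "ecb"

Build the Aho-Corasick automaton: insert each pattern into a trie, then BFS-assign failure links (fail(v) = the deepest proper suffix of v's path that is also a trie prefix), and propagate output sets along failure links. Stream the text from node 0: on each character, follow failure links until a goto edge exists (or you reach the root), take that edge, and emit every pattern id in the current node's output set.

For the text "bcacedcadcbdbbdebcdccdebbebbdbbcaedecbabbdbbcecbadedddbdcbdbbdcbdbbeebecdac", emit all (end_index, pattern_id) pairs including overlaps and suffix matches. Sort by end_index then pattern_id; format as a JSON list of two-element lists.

Build automaton:
Trie (insert patterns):
  0='ε' goto a→21 b→1 d→10 e→7
  1='b' goto b→2
  2='bb' goto d→3
  3='bbd' goto b→4
  4='bbdb' goto b→5
  5='bbdbb' goto c→6
  6='bbdbbc' goto ·  ←P0
  7='e' goto a→8 b→16 c→27
  8='ea' goto b→9
  9='eab' goto ·  ←P1
  10='d' goto c→11
  11='dc' goto b→12
  12='dcb' goto d→13
  13='dcbd' goto b→14
  14='dcbdb' goto b→15
  15='dcbdbb' goto ·  ←P2
  16='eb' goto e→17
  17='ebe' goto c→18
  18='ebec' goto d→19
  19='ebecd' goto a→20
  20='ebecda' goto ·  ←P3
  21='a' goto e→22
  22='ae' goto d→23
  23='aed' goto e→24
  24='aede' goto c→25
  25='aedec' goto b→26
  26='aedecb' goto ·  ←P4
  27='ec' goto b→28
  28='ecb' goto ·  ←P5

BFS fail/out derivation:
  fail(1) 'b': from fail(0)=0 chase 'b': 0 ⇒ 0;  out=∅∪out(0)=∅
  fail(7) 'e': from fail(0)=0 chase 'e': 0 ⇒ 0;  out=∅∪out(0)=∅
  fail(10) 'd': from fail(0)=0 chase 'd': 0 ⇒ 0;  out=∅∪out(0)=∅
  fail(21) 'a': from fail(0)=0 chase 'a': 0 ⇒ 0;  out=∅∪out(0)=∅
  fail(2) 'bb': from fail(1)=0 chase 'b': 0 ⇒ 1;  out=∅∪out(1)=∅
  fail(8) 'ea': from fail(7)=0 chase 'a': 0 ⇒ 21;  out=∅∪out(21)=∅
  fail(11) 'dc': from fail(10)=0 chase 'c': 0 ⇒ 0;  out=∅∪out(0)=∅
  fail(16) 'eb': from fail(7)=0 chase 'b': 0 ⇒ 1;  out=∅∪out(1)=∅
  fail(22) 'ae': from fail(21)=0 chase 'e': 0 ⇒ 7;  out=∅∪out(7)=∅
  fail(27) 'ec': from fail(7)=0 chase 'c': 0 ⇒ 0;  out=∅∪out(0)=∅
  fail(3) 'bbd': from fail(2)=1 chase 'd': 1→0 ⇒ 10;  out=∅∪out(10)=∅
  fail(9) 'eab': from fail(8)=21 chase 'b': 21→0 ⇒ 1;  out={1}∪out(1)={1}
  fail(12) 'dcb': from fail(11)=0 chase 'b': 0 ⇒ 1;  out=∅∪out(1)=∅
  fail(17) 'ebe': from fail(16)=1 chase 'e': 1→0 ⇒ 7;  out=∅∪out(7)=∅
  fail(23) 'aed': from fail(22)=7 chase 'd': 7→0 ⇒ 10;  out=∅∪out(10)=∅
  fail(28) 'ecb': from fail(27)=0 chase 'b': 0 ⇒ 1;  out={5}∪out(1)={5}
  fail(4) 'bbdb': from fail(3)=10 chase 'b': 10→0 ⇒ 1;  out=∅∪out(1)=∅
  fail(13) 'dcbd': from fail(12)=1 chase 'd': 1→0 ⇒ 10;  out=∅∪out(10)=∅
  fail(18) 'ebec': from fail(17)=7 chase 'c': 7 ⇒ 27;  out=∅∪out(27)=∅
  fail(24) 'aede': from fail(23)=10 chase 'e': 10→0 ⇒ 7;  out=∅∪out(7)=∅
  fail(5) 'bbdbb': from fail(4)=1 chase 'b': 1 ⇒ 2;  out=∅∪out(2)=∅
  fail(14) 'dcbdb': from fail(13)=10 chase 'b': 10→0 ⇒ 1;  out=∅∪out(1)=∅
  fail(19) 'ebecd': from fail(18)=27 chase 'd': 27→0 ⇒ 10;  out=∅∪out(10)=∅
  fail(25) 'aedec': from fail(24)=7 chase 'c': 7 ⇒ 27;  out=∅∪out(27)=∅
  fail(6) 'bbdbbc': from fail(5)=2 chase 'c': 2→1→0 ⇒ 0;  out={0}∪out(0)={0}
  fail(15) 'dcbdbb': from fail(14)=1 chase 'b': 1 ⇒ 2;  out={2}∪out(2)={2}
  fail(20) 'ebecda': from fail(19)=10 chase 'a': 10→0 ⇒ 21;  out={3}∪out(21)={3}
  fail(26) 'aedecb': from fail(25)=27 chase 'b': 27 ⇒ 28;  out={4}∪out(28)={4,5}

Text stream:
[0] read 'b'  n0⇒n1
[1] read 'c'  n1⇒n0 (fail-walked)
[2] read 'a'  n0⇒n21
[3] read 'c'  n21⇒n0 (fail-walked)
[4] read 'e'  n0⇒n7
[5] read 'd'  n7⇒n10 (fail-walked)
[6] read 'c'  n10⇒n11
[7] read 'a'  n11⇒n21 (fail-walked)
[8] read 'd'  n21⇒n10 (fail-walked)
[9] read 'c'  n10⇒n11
[10] read 'b'  n11⇒n12
[11] read 'd'  n12⇒n13
[12] read 'b'  n13⇒n14
[13] read 'b'  n14⇒n15  emit P2@[8:13]
[14] read 'd'  n15⇒n3 (fail-walked)
[15] read 'e'  n3⇒n7 (fail-walked)
[16] read 'b'  n7⇒n16
[17] read 'c'  n16⇒n0 (fail-walked)
[18] read 'd'  n0⇒n10
[19] read 'c'  n10⇒n11
[20] read 'c'  n11⇒n0 (fail-walked)
[21] read 'd'  n0⇒n10
[22] read 'e'  n10⇒n7 (fail-walked)
[23] read 'b'  n7⇒n16
[24] read 'b'  n16⇒n2 (fail-walked)
[25] read 'e'  n2⇒n7 (fail-walked)
[26] read 'b'  n7⇒n16
[27] read 'b'  n16⇒n2 (fail-walked)
[28] read 'd'  n2⇒n3
[29] read 'b'  n3⇒n4
[30] read 'b'  n4⇒n5
[31] read 'c'  n5⇒n6  emit P0@[26:31]
[32] read 'a'  n6⇒n21 (fail-walked)
[33] read 'e'  n21⇒n22
[34] read 'd'  n22⇒n23
[35] read 'e'  n23⇒n24
[36] read 'c'  n24⇒n25
[37] read 'b'  n25⇒n26  emit P4@[32:37],P5@[35:37]
[38] read 'a'  n26⇒n21 (fail-walked)
[39] read 'b'  n21⇒n1 (fail-walked)
[40] read 'b'  n1⇒n2
[41] read 'd'  n2⇒n3
[42] read 'b'  n3⇒n4
[43] read 'b'  n4⇒n5
[44] read 'c'  n5⇒n6  emit P0@[39:44]
[45] read 'e'  n6⇒n7 (fail-walked)
[46] read 'c'  n7⇒n27
[47] read 'b'  n27⇒n28  emit P5@[45:47]
[48] read 'a'  n28⇒n21 (fail-walked)
[49] read 'd'  n21⇒n10 (fail-walked)
[50] read 'e'  n10⇒n7 (fail-walked)
[51] read 'd'  n7⇒n10 (fail-walked)
[52] read 'd'  n10⇒n10 (fail-walked)
[53] read 'd'  n10⇒n10 (fail-walked)
[54] read 'b'  n10⇒n1 (fail-walked)
[55] read 'd'  n1⇒n10 (fail-walked)
[56] read 'c'  n10⇒n11
[57] read 'b'  n11⇒n12
[58] read 'd'  n12⇒n13
[59] read 'b'  n13⇒n14
[60] read 'b'  n14⇒n15  emit P2@[55:60]
[61] read 'd'  n15⇒n3 (fail-walked)
[62] read 'c'  n3⇒n11 (fail-walked)
[63] read 'b'  n11⇒n12
[64] read 'd'  n12⇒n13
[65] read 'b'  n13⇒n14
[66] read 'b'  n14⇒n15  emit P2@[61:66]
[67] read 'e'  n15⇒n7 (fail-walked)
[68] read 'e'  n7⇒n7 (fail-walked)
[69] read 'b'  n7⇒n16
[70] read 'e'  n16⇒n17
[71] read 'c'  n17⇒n18
[72] read 'd'  n18⇒n19
[73] read 'a'  n19⇒n20  emit P3@[68:73]
[74] read 'c'  n20⇒n0 (fail-walked)

All matches (sorted): [[13,2],[31,0],[37,4],[37,5],[44,0],[47,5],[60,2],[66,2],[73,3]]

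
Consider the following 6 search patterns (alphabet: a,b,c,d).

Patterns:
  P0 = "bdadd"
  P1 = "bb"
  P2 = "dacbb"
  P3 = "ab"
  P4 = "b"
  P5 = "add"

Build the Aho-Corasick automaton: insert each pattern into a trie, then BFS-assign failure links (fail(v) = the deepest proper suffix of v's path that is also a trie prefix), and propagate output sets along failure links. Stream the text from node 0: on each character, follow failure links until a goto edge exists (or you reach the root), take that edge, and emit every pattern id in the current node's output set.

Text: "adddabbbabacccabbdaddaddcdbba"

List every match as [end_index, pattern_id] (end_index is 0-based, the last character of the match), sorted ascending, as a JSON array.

Build automaton:
Trie nodes:
  0='ε' goto a→12 b→1 d→7
  1='b' goto b→6 d→2  ←P4
  2='bd' goto a→3
  3='bda' goto d→4
  4='bdad' goto d→5
  5='bdadd' goto ·  ←P0
  6='bb' goto ·  ←P1
  7='d' goto a→8
  8='da' goto c→9
  9='dac' goto b→10
  10='dacb' goto b→11
  11='dacbb' goto ·  ←P2
  12='a' goto b→13 d→14
  13='ab' goto ·  ←P3
  14='ad' goto d→15
  15='add' goto ·  ←P5

Failure links (BFS by depth):
  fail(1) 'b': from fail(0)=0 chase 'b': 0 ⇒ 0;  out={4}∪out(0)={4}
  fail(7) 'd': from fail(0)=0 chase 'd': 0 ⇒ 0;  out=∅∪out(0)=∅
  fail(12) 'a': from fail(0)=0 chase 'a': 0 ⇒ 0;  out=∅∪out(0)=∅
  fail(2) 'bd': from fail(1)=0 chase 'd': 0 ⇒ 7;  out=∅∪out(7)=∅
  fail(6) 'bb': from fail(1)=0 chase 'b': 0 ⇒ 1;  out={1}∪out(1)={1,4}
  fail(8) 'da': from fail(7)=0 chase 'a': 0 ⇒ 12;  out=∅∪out(12)=∅
  fail(13) 'ab': from fail(12)=0 chase 'b': 0 ⇒ 1;  out={3}∪out(1)={3,4}
  fail(14) 'ad': from fail(12)=0 chase 'd': 0 ⇒ 7;  out=∅∪out(7)=∅
  fail(3) 'bda': from fail(2)=7 chase 'a': 7 ⇒ 8;  out=∅∪out(8)=∅
  fail(9) 'dac': from fail(8)=12 chase 'c': 12→0 ⇒ 0;  out=∅∪out(0)=∅
  fail(15) 'add': from fail(14)=7 chase 'd': 7→0 ⇒ 7;  out={5}∪out(7)={5}
  fail(4) 'bdad': from fail(3)=8 chase 'd': 8→12 ⇒ 14;  out=∅∪out(14)=∅
  fail(10) 'dacb': from fail(9)=0 chase 'b': 0 ⇒ 1;  out=∅∪out(1)={4}
  fail(5) 'bdadd': from fail(4)=14 chase 'd': 14 ⇒ 15;  out={0}∪out(15)={0,5}
  fail(11) 'dacbb': from fail(10)=1 chase 'b': 1 ⇒ 6;  out={2}∪out(6)={1,2,4}

Run:
pos 0 'a': at 12
pos 1 'd': at 14
pos 2 'd': at 15  ** P5@[0:2]
pos 3 'd': at 7 (via fail)
pos 4 'a': at 8
pos 5 'b': at 13 (via fail)  ** P3@[4:5],P4@[5:5]
pos 6 'b': at 6 (via fail)  ** P1@[5:6],P4@[6:6]
pos 7 'b': at 6 (via fail)  ** P1@[6:7],P4@[7:7]
pos 8 'a': at 12 (via fail)
pos 9 'b': at 13  ** P3@[8:9],P4@[9:9]
pos 10 'a': at 12 (via fail)
pos 11 'c': at 0 (via fail)
pos 12 'c': at 0
pos 13 'c': at 0
pos 14 'a': at 12
pos 15 'b': at 13  ** P3@[14:15],P4@[15:15]
pos 16 'b': at 6 (via fail)  ** P1@[15:16],P4@[16:16]
pos 17 'd': at 2 (via fail)
pos 18 'a': at 3
pos 19 'd': at 4
pos 20 'd': at 5  ** P0@[16:20],P5@[18:20]
pos 21 'a': at 8 (via fail)
pos 22 'd': at 14 (via fail)
pos 23 'd': at 15  ** P5@[21:23]
pos 24 'c': at 0 (via fail)
pos 25 'd': at 7
pos 26 'b': at 1 (via fail)  ** P4@[26:26]
pos 27 'b': at 6  ** P1@[26:27],P4@[27:27]
pos 28 'a': at 12 (via fail)

Matches: [[2,5],[5,3],[5,4],[6,1],[6,4],[7,1],[7,4],[9,3],[9,4],[15,3],[15,4],[16,1],[16,4],[20,0],[20,5],[23,5],[26,4],[27,1],[27,4]]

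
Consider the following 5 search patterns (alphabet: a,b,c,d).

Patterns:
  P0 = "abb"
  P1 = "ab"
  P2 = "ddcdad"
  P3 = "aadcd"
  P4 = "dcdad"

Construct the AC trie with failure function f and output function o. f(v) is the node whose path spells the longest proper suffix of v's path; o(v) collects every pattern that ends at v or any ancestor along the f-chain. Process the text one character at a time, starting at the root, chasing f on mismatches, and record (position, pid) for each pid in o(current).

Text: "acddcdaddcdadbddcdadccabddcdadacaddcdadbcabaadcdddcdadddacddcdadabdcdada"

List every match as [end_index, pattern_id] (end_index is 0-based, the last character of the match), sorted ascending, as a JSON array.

Build:
Trie nodes:
  0='ε' goto a→1 d→4
  1='a' goto a→10 b→2
  2='ab' goto b→3  [P1 ends]
  3='abb' goto ·  [P0 ends]
  4='d' goto c→14 d→5
  5='dd' goto c→6
  6='ddc' goto d→7
  7='ddcd' goto a→8
  8='ddcda' goto d→9
  9='ddcdad' goto ·  [P2 ends]
  10='aa' goto d→11
  11='aad' goto c→12
  12='aadc' goto d→13
  13='aadcd' goto ·  [P3 ends]
  14='dc' goto d→15
  15='dcd' goto a→16
  16='dcda' goto d→17
  17='dcdad' goto ·  [P4 ends]

Failure links (BFS by depth):
  fail(1) 'a': from fail(0)=0 chase 'a': 0 ⇒ 0;  out=∅∪out(0)=∅
  fail(4) 'd': from fail(0)=0 chase 'd': 0 ⇒ 0;  out=∅∪out(0)=∅
  fail(2) 'ab': from fail(1)=0 chase 'b': 0 ⇒ 0;  out={1}∪out(0)={1}
  fail(5) 'dd': from fail(4)=0 chase 'd': 0 ⇒ 4;  out=∅∪out(4)=∅
  fail(10) 'aa': from fail(1)=0 chase 'a': 0 ⇒ 1;  out=∅∪out(1)=∅
  fail(14) 'dc': from fail(4)=0 chase 'c': 0 ⇒ 0;  out=∅∪out(0)=∅
  fail(3) 'abb': from fail(2)=0 chase 'b': 0 ⇒ 0;  out={0}∪out(0)={0}
  fail(6) 'ddc': from fail(5)=4 chase 'c': 4 ⇒ 14;  out=∅∪out(14)=∅
  fail(11) 'aad': from fail(10)=1 chase 'd': 1→0 ⇒ 4;  out=∅∪out(4)=∅
  fail(15) 'dcd': from fail(14)=0 chase 'd': 0 ⇒ 4;  out=∅∪out(4)=∅
  fail(7) 'ddcd': from fail(6)=14 chase 'd': 14 ⇒ 15;  out=∅∪out(15)=∅
  fail(12) 'aadc': from fail(11)=4 chase 'c': 4 ⇒ 14;  out=∅∪out(14)=∅
  fail(16) 'dcda': from fail(15)=4 chase 'a': 4→0 ⇒ 1;  out=∅∪out(1)=∅
  fail(8) 'ddcda': from fail(7)=15 chase 'a': 15 ⇒ 16;  out=∅∪out(16)=∅
  fail(13) 'aadcd': from fail(12)=14 chase 'd': 14 ⇒ 15;  out={3}∪out(15)={3}
  fail(17) 'dcdad': from fail(16)=1 chase 'd': 1→0 ⇒ 4;  out={4}∪out(4)={4}
  fail(9) 'ddcdad': from fail(8)=16 chase 'd': 16 ⇒ 17;  out={2}∪out(17)={2,4}

Text stream:
[0] read 'a'  n0⇒n1
[1] read 'c'  n1⇒n0 (via fail)
[2] read 'd'  n0⇒n4
[3] read 'd'  n4⇒n5
[4] read 'c'  n5⇒n6
[5] read 'd'  n6⇒n7
[6] read 'a'  n7⇒n8
[7] read 'd'  n8⇒n9  emit P2@[2:7],P4@[3:7]
[8] read 'd'  n9⇒n5 (via fail)
[9] read 'c'  n5⇒n6
[10] read 'd'  n6⇒n7
[11] read 'a'  n7⇒n8
[12] read 'd'  n8⇒n9  emit P2@[7:12],P4@[8:12]
[13] read 'b'  n9⇒n0 (via fail)
[14] read 'd'  n0⇒n4
[15] read 'd'  n4⇒n5
[16] read 'c'  n5⇒n6
[17] read 'd'  n6⇒n7
[18] read 'a'  n7⇒n8
[19] read 'd'  n8⇒n9  emit P2@[14:19],P4@[15:19]
[20] read 'c'  n9⇒n14 (via fail)
[21] read 'c'  n14⇒n0 (via fail)
[22] read 'a'  n0⇒n1
[23] read 'b'  n1⇒n2  emit P1@[22:23]
[24] read 'd'  n2⇒n4 (via fail)
[25] read 'd'  n4⇒n5
[26] read 'c'  n5⇒n6
[27] read 'd'  n6⇒n7
[28] read 'a'  n7⇒n8
[29] read 'd'  n8⇒n9  emit P2@[24:29],P4@[25:29]
[30] read 'a'  n9⇒n1 (via fail)
[31] read 'c'  n1⇒n0 (via fail)
[32] read 'a'  n0⇒n1
[33] read 'd'  n1⇒n4 (via fail)
[34] read 'd'  n4⇒n5
[35] read 'c'  n5⇒n6
[36] read 'd'  n6⇒n7
[37] read 'a'  n7⇒n8
[38] read 'd'  n8⇒n9  emit P2@[33:38],P4@[34:38]
[39] read 'b'  n9⇒n0 (via fail)
[40] read 'c'  n0⇒n0
[41] read 'a'  n0⇒n1
[42] read 'b'  n1⇒n2  emit P1@[41:42]
[43] read 'a'  n2⇒n1 (via fail)
[44] read 'a'  n1⇒n10
[45] read 'd'  n10⇒n11
[46] read 'c'  n11⇒n12
[47] read 'd'  n12⇒n13  emit P3@[43:47]
[48] read 'd'  n13⇒n5 (via fail)
[49] read 'd'  n5⇒n5 (via fail)
[50] read 'c'  n5⇒n6
[51] read 'd'  n6⇒n7
[52] read 'a'  n7⇒n8
[53] read 'd'  n8⇒n9  emit P2@[48:53],P4@[49:53]
[54] read 'd'  n9⇒n5 (via fail)
[55] read 'd'  n5⇒n5 (via fail)
[56] read 'a'  n5⇒n1 (via fail)
[57] read 'c'  n1⇒n0 (via fail)
[58] read 'd'  n0⇒n4
[59] read 'd'  n4⇒n5
[60] read 'c'  n5⇒n6
[61] read 'd'  n6⇒n7
[62] read 'a'  n7⇒n8
[63] read 'd'  n8⇒n9  emit P2@[58:63],P4@[59:63]
[64] read 'a'  n9⇒n1 (via fail)
[65] read 'b'  n1⇒n2  emit P1@[64:65]
[66] read 'd'  n2⇒n4 (via fail)
[67] read 'c'  n4⇒n14
[68] read 'd'  n14⇒n15
[69] read 'a'  n15⇒n16
[70] read 'd'  n16⇒n17  emit P4@[66:70]
[71] read 'a'  n17⇒n1 (via fail)

All matches (sorted): [[7,2],[7,4],[12,2],[12,4],[19,2],[19,4],[23,1],[29,2],[29,4],[38,2],[38,4],[42,1],[47,3],[53,2],[53,4],[63,2],[63,4],[65,1],[70,4]]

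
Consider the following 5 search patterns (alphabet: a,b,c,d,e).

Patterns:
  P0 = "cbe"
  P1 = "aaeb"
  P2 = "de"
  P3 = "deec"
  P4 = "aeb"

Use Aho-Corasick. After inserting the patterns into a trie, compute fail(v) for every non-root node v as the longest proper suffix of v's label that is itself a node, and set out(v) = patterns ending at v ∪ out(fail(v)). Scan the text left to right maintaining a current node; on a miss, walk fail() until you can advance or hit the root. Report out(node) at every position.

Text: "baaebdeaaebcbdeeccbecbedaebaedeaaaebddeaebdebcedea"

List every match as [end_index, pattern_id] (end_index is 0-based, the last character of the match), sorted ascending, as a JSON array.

Build automaton:
Trie (insert patterns):
  0='ε' goto a→4 c→1 d→8
  1='c' goto b→2
  2='cb' goto e→3
  3='cbe' goto ·  [P0 ends]
  4='a' goto a→5 e→12
  5='aa' goto e→6
  6='aae' goto b→7
  7='aaeb' goto ·  [P1 ends]
  8='d' goto e→9
  9='de' goto e→10  [P2 ends]
  10='dee' goto c→11
  11='deec' goto ·  [P3 ends]
  12='ae' goto b→13
  13='aeb' goto ·  [P4 ends]

Failure links (BFS by depth):
  n1('c'): parent n0 fail=0; on 'c' 0 → fail=0;  out ∅∪∅=∅
  n4('a'): parent n0 fail=0; on 'a' 0 → fail=0;  out ∅∪∅=∅
  n8('d'): parent n0 fail=0; on 'd' 0 → fail=0;  out ∅∪∅=∅
  n2('cb'): parent n1 fail=0; on 'b' 0 → fail=0;  out ∅∪∅=∅
  n5('aa'): parent n4 fail=0; on 'a' 0 → fail=4;  out ∅∪∅=∅
  n9('de'): parent n8 fail=0; on 'e' 0 → fail=0;  out {2}∪∅={2}
  n12('ae'): parent n4 fail=0; on 'e' 0 → fail=0;  out ∅∪∅=∅
  n3('cbe'): parent n2 fail=0; on 'e' 0 → fail=0;  out {0}∪∅={0}
  n6('aae'): parent n5 fail=4; on 'e' 4 → fail=12;  out ∅∪∅=∅
  n10('dee'): parent n9 fail=0; on 'e' 0 → fail=0;  out ∅∪∅=∅
  n13('aeb'): parent n12 fail=0; on 'b' 0 → fail=0;  out {4}∪∅={4}
  n7('aaeb'): parent n6 fail=12; on 'b' 12 → fail=13;  out {1}∪{4}={1,4}
  n11('deec'): parent n10 fail=0; on 'c' 0 → fail=1;  out {3}∪∅={3}

Scan:
pos 0 'b': at 0
pos 1 'a': at 4
pos 2 'a': at 5
pos 3 'e': at 6
pos 4 'b': at 7  emit P1@[1:4],P4@[2:4]
pos 5 'd': at 8 (fail-walked)
pos 6 'e': at 9  emit P2@[5:6]
pos 7 'a': at 4 (fail-walked)
pos 8 'a': at 5
pos 9 'e': at 6
pos 10 'b': at 7  emit P1@[7:10],P4@[8:10]
pos 11 'c': at 1 (fail-walked)
pos 12 'b': at 2
pos 13 'd': at 8 (fail-walked)
pos 14 'e': at 9  emit P2@[13:14]
pos 15 'e': at 10
pos 16 'c': at 11  emit P3@[13:16]
pos 17 'c': at 1 (fail-walked)
pos 18 'b': at 2
pos 19 'e': at 3  emit P0@[17:19]
pos 20 'c': at 1 (fail-walked)
pos 21 'b': at 2
pos 22 'e': at 3  emit P0@[20:22]
pos 23 'd': at 8 (fail-walked)
pos 24 'a': at 4 (fail-walked)
pos 25 'e': at 12
pos 26 'b': at 13  emit P4@[24:26]
pos 27 'a': at 4 (fail-walked)
pos 28 'e': at 12
pos 29 'd': at 8 (fail-walked)
pos 30 'e': at 9  emit P2@[29:30]
pos 31 'a': at 4 (fail-walked)
pos 32 'a': at 5
pos 33 'a': at 5 (fail-walked)
pos 34 'e': at 6
pos 35 'b': at 7  emit P1@[32:35],P4@[33:35]
pos 36 'd': at 8 (fail-walked)
pos 37 'd': at 8 (fail-walked)
pos 38 'e': at 9  emit P2@[37:38]
pos 39 'a': at 4 (fail-walked)
pos 40 'e': at 12
pos 41 'b': at 13  emit P4@[39:41]
pos 42 'd': at 8 (fail-walked)
pos 43 'e': at 9  emit P2@[42:43]
pos 44 'b': at 0 (fail-walked)
pos 45 'c': at 1
pos 46 'e': at 0 (fail-walked)
pos 47 'd': at 8
pos 48 'e': at 9  emit P2@[47:48]
pos 49 'a': at 4 (fail-walked)

Result: [[4,1],[4,4],[6,2],[10,1],[10,4],[14,2],[16,3],[19,0],[22,0],[26,4],[30,2],[35,1],[35,4],[38,2],[41,4],[43,2],[48,2]]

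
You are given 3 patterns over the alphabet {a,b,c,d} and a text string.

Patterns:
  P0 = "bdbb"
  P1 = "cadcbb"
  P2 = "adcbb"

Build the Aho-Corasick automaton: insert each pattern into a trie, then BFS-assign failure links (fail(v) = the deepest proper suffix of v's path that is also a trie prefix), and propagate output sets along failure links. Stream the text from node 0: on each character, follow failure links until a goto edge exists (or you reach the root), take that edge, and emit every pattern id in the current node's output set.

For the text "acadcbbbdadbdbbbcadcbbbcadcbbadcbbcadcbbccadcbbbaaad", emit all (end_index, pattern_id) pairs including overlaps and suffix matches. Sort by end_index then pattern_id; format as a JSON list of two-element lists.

Build:
Trie (insert patterns):
  0='ε' goto a→11 b→1 c→5
  1='b' goto d→2
  2='bd' goto b→3
  3='bdb' goto b→4
  4='bdbb' goto ·  [P0 ends]
  5='c' goto a→6
  6='ca' goto d→7
  7='cad' goto c→8
  8='cadc' goto b→9
  9='cadcb' goto b→10
  10='cadcbb' goto ·  [P1 ends]
  11='a' goto d→12
  12='ad' goto c→13
  13='adc' goto b→14
  14='adcb' goto b→15
  15='adcbb' goto ·  [P2 ends]

BFS fail/out derivation:
  n1('b'): parent n0 fail=0; on 'b' 0 → fail=0;  out ∅∪∅=∅
  n5('c'): parent n0 fail=0; on 'c' 0 → fail=0;  out ∅∪∅=∅
  n11('a'): parent n0 fail=0; on 'a' 0 → fail=0;  out ∅∪∅=∅
  n2('bd'): parent n1 fail=0; on 'd' 0 → fail=0;  out ∅∪∅=∅
  n6('ca'): parent n5 fail=0; on 'a' 0 → fail=11;  out ∅∪∅=∅
  n12('ad'): parent n11 fail=0; on 'd' 0 → fail=0;  out ∅∪∅=∅
  n3('bdb'): parent n2 fail=0; on 'b' 0 → fail=1;  out ∅∪∅=∅
  n7('cad'): parent n6 fail=11; on 'd' 11 → fail=12;  out ∅∪∅=∅
  n13('adc'): parent n12 fail=0; on 'c' 0 → fail=5;  out ∅∪∅=∅
  n4('bdbb'): parent n3 fail=1; on 'b' 1→0 → fail=1;  out {0}∪∅={0}
  n8('cadc'): parent n7 fail=12; on 'c' 12 → fail=13;  out ∅∪∅=∅
  n14('adcb'): parent n13 fail=5; on 'b' 5→0 → fail=1;  out ∅∪∅=∅
  n9('cadcb'): parent n8 fail=13; on 'b' 13 → fail=14;  out ∅∪∅=∅
  n15('adcbb'): parent n14 fail=1; on 'b' 1→0 → fail=1;  out {2}∪∅={2}
  n10('cadcbb'): parent n9 fail=14; on 'b' 14 → fail=15;  out {1}∪{2}={1,2}

Scan:
[0] read 'a'  n0⇒n11
[1] read 'c'  n11⇒n5 (fail-walked)
[2] read 'a'  n5⇒n6
[3] read 'd'  n6⇒n7
[4] read 'c'  n7⇒n8
[5] read 'b'  n8⇒n9
[6] read 'b'  n9⇒n10  ** P1@[1:6],P2@[2:6]
[7] read 'b'  n10⇒n1 (fail-walked)
[8] read 'd'  n1⇒n2
[9] read 'a'  n2⇒n11 (fail-walked)
[10] read 'd'  n11⇒n12
[11] read 'b'  n12⇒n1 (fail-walked)
[12] read 'd'  n1⇒n2
[13] read 'b'  n2⇒n3
[14] read 'b'  n3⇒n4  ** P0@[11:14]
[15] read 'b'  n4⇒n1 (fail-walked)
[16] read 'c'  n1⇒n5 (fail-walked)
[17] read 'a'  n5⇒n6
[18] read 'd'  n6⇒n7
[19] read 'c'  n7⇒n8
[20] read 'b'  n8⇒n9
[21] read 'b'  n9⇒n10  ** P1@[16:21],P2@[17:21]
[22] read 'b'  n10⇒n1 (fail-walked)
[23] read 'c'  n1⇒n5 (fail-walked)
[24] read 'a'  n5⇒n6
[25] read 'd'  n6⇒n7
[26] read 'c'  n7⇒n8
[27] read 'b'  n8⇒n9
[28] read 'b'  n9⇒n10  ** P1@[23:28],P2@[24:28]
[29] read 'a'  n10⇒n11 (fail-walked)
[30] read 'd'  n11⇒n12
[31] read 'c'  n12⇒n13
[32] read 'b'  n13⇒n14
[33] read 'b'  n14⇒n15  ** P2@[29:33]
[34] read 'c'  n15⇒n5 (fail-walked)
[35] read 'a'  n5⇒n6
[36] read 'd'  n6⇒n7
[37] read 'c'  n7⇒n8
[38] read 'b'  n8⇒n9
[39] read 'b'  n9⇒n10  ** P1@[34:39],P2@[35:39]
[40] read 'c'  n10⇒n5 (fail-walked)
[41] read 'c'  n5⇒n5 (fail-walked)
[42] read 'a'  n5⇒n6
[43] read 'd'  n6⇒n7
[44] read 'c'  n7⇒n8
[45] read 'b'  n8⇒n9
[46] read 'b'  n9⇒n10  ** P1@[41:46],P2@[42:46]
[47] read 'b'  n10⇒n1 (fail-walked)
[48] read 'a'  n1⇒n11 (fail-walked)
[49] read 'a'  n11⇒n11 (fail-walked)
[50] read 'a'  n11⇒n11 (fail-walked)
[51] read 'd'  n11⇒n12

Result: [[6,1],[6,2],[14,0],[21,1],[21,2],[28,1],[28,2],[33,2],[39,1],[39,2],[46,1],[46,2]]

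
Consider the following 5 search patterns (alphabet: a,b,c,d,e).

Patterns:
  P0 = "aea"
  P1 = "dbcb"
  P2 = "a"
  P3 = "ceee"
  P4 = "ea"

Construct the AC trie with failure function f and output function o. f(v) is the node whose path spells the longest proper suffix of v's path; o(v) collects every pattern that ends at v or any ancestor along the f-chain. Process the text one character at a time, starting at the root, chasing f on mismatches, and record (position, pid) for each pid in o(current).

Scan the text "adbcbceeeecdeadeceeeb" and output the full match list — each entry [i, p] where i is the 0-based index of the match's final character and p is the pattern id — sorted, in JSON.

Build automaton:
Trie (insert patterns):
  0='ε' goto a→1 c→8 d→4 e→12
  1='a' goto e→2  ←P2
  2='ae' goto a→3
  3='aea' goto ·  ←P0
  4='d' goto b→5
  5='db' goto c→6
  6='dbc' goto b→7
  7='dbcb' goto ·  ←P1
  8='c' goto e→9
  9='ce' goto e→10
  10='cee' goto e→11
  11='ceee' goto ·  ←P3
  12='e' goto a→13
  13='ea' goto ·  ←P4

Failure links (BFS by depth):
  fail(1) 'a': from fail(0)=0 chase 'a': 0 ⇒ 0;  out={2}∪out(0)={2}
  fail(4) 'd': from fail(0)=0 chase 'd': 0 ⇒ 0;  out=∅∪out(0)=∅
  fail(8) 'c': from fail(0)=0 chase 'c': 0 ⇒ 0;  out=∅∪out(0)=∅
  fail(12) 'e': from fail(0)=0 chase 'e': 0 ⇒ 0;  out=∅∪out(0)=∅
  fail(2) 'ae': from fail(1)=0 chase 'e': 0 ⇒ 12;  out=∅∪out(12)=∅
  fail(5) 'db': from fail(4)=0 chase 'b': 0 ⇒ 0;  out=∅∪out(0)=∅
  fail(9) 'ce': from fail(8)=0 chase 'e': 0 ⇒ 12;  out=∅∪out(12)=∅
  fail(13) 'ea': from fail(12)=0 chase 'a': 0 ⇒ 1;  out={4}∪out(1)={2,4}
  fail(3) 'aea': from fail(2)=12 chase 'a': 12 ⇒ 13;  out={0}∪out(13)={0,2,4}
  fail(6) 'dbc': from fail(5)=0 chase 'c': 0 ⇒ 8;  out=∅∪out(8)=∅
  fail(10) 'cee': from fail(9)=12 chase 'e': 12→0 ⇒ 12;  out=∅∪out(12)=∅
  fail(7) 'dbcb': from fail(6)=8 chase 'b': 8→0 ⇒ 0;  out={1}∪out(0)={1}
  fail(11) 'ceee': from fail(10)=12 chase 'e': 12→0 ⇒ 12;  out={3}∪out(12)={3}

Text stream:
i=0 'a': node 0→1  → match P2@[0:0]
i=1 'd': node 1→4 (via fail)
i=2 'b': node 4→5
i=3 'c': node 5→6
i=4 'b': node 6→7  → match P1@[1:4]
i=5 'c': node 7→8 (via fail)
i=6 'e': node 8→9
i=7 'e': node 9→10
i=8 'e': node 10→11  → match P3@[5:8]
i=9 'e': node 11→12 (via fail)
i=10 'c': node 12→8 (via fail)
i=11 'd': node 8→4 (via fail)
i=12 'e': node 4→12 (via fail)
i=13 'a': node 12→13  → match P2@[13:13],P4@[12:13]
i=14 'd': node 13→4 (via fail)
i=15 'e': node 4→12 (via fail)
i=16 'c': node 12→8 (via fail)
i=17 'e': node 8→9
i=18 'e': node 9→10
i=19 'e': node 10→11  → match P3@[16:19]
i=20 'b': node 11→0 (via fail)

Matches: [[0,2],[4,1],[8,3],[13,2],[13,4],[19,3]]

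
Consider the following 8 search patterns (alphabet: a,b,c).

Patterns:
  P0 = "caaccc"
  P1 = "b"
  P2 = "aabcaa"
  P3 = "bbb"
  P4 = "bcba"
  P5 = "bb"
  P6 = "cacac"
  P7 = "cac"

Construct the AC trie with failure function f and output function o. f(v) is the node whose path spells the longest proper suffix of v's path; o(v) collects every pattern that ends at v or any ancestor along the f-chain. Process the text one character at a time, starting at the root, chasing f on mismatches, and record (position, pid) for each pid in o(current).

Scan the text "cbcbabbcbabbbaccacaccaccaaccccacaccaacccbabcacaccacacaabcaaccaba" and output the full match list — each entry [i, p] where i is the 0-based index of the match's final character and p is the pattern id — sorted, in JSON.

Build automaton:
Trie (insert patterns):
  n0 'ε': a→8 b→7 c→1
  n1 'c': a→2
  n2 'ca': a→3 c→19
  n3 'caa': c→4
  n4 'caac': c→5
  n5 'caacc': c→6
  n6 'caaccc': ·  ←P0
  n7 'b': b→14 c→16  ←P1
  n8 'a': a→9
  n9 'aa': b→10
  n10 'aab': c→11
  n11 'aabc': a→12
  n12 'aabca': a→13
  n13 'aabcaa': ·  ←P2
  n14 'bb': b→15  ←P5
  n15 'bbb': ·  ←P3
  n16 'bc': b→17
  n17 'bcb': a→18
  n18 'bcba': ·  ←P4
  n19 'cac': a→20  ←P7
  n20 'caca': c→21
  n21 'cacac': ·  ←P6

Failure links (BFS by depth):
  n1('c'): parent n0 fail=0; on 'c' 0 → fail=0;  out ∅∪∅=∅
  n7('b'): parent n0 fail=0; on 'b' 0 → fail=0;  out {1}∪∅={1}
  n8('a'): parent n0 fail=0; on 'a' 0 → fail=0;  out ∅∪∅=∅
  n2('ca'): parent n1 fail=0; on 'a' 0 → fail=8;  out ∅∪∅=∅
  n9('aa'): parent n8 fail=0; on 'a' 0 → fail=8;  out ∅∪∅=∅
  n14('bb'): parent n7 fail=0; on 'b' 0 → fail=7;  out {5}∪{1}={1,5}
  n16('bc'): parent n7 fail=0; on 'c' 0 → fail=1;  out ∅∪∅=∅
  n3('caa'): parent n2 fail=8; on 'a' 8 → fail=9;  out ∅∪∅=∅
  n10('aab'): parent n9 fail=8; on 'b' 8→0 → fail=7;  out ∅∪{1}={1}
  n15('bbb'): parent n14 fail=7; on 'b' 7 → fail=14;  out {3}∪{1,5}={1,3,5}
  n17('bcb'): parent n16 fail=1; on 'b' 1→0 → fail=7;  out ∅∪{1}={1}
  n19('cac'): parent n2 fail=8; on 'c' 8→0 → fail=1;  out {7}∪∅={7}
  n4('caac'): parent n3 fail=9; on 'c' 9→8→0 → fail=1;  out ∅∪∅=∅
  n11('aabc'): parent n10 fail=7; on 'c' 7 → fail=16;  out ∅∪∅=∅
  n18('bcba'): parent n17 fail=7; on 'a' 7→0 → fail=8;  out {4}∪∅={4}
  n20('caca'): parent n19 fail=1; on 'a' 1 → fail=2;  out ∅∪∅=∅
  n5('caacc'): parent n4 fail=1; on 'c' 1→0 → fail=1;  out ∅∪∅=∅
  n12('aabca'): parent n11 fail=16; on 'a' 16→1 → fail=2;  out ∅∪∅=∅
  n21('cacac'): parent n20 fail=2; on 'c' 2 → fail=19;  out {6}∪{7}={6,7}
  n6('caaccc'): parent n5 fail=1; on 'c' 1→0 → fail=1;  out {0}∪∅={0}
  n13('aabcaa'): parent n12 fail=2; on 'a' 2 → fail=3;  out {2}∪∅={2}

Scan:
pos 0 'c': at 1
pos 1 'b': at 7 ·f  emit P1@[1:1]
pos 2 'c': at 16
pos 3 'b': at 17  emit P1@[3:3]
pos 4 'a': at 18  emit P4@[1:4]
pos 5 'b': at 7 ·f  emit P1@[5:5]
pos 6 'b': at 14  emit P1@[6:6],P5@[5:6]
pos 7 'c': at 16 ·f
pos 8 'b': at 17  emit P1@[8:8]
pos 9 'a': at 18  emit P4@[6:9]
pos 10 'b': at 7 ·f  emit P1@[10:10]
pos 11 'b': at 14  emit P1@[11:11],P5@[10:11]
pos 12 'b': at 15  emit P1@[12:12],P3@[10:12],P5@[11:12]
pos 13 'a': at 8 ·f
pos 14 'c': at 1 ·f
pos 15 'c': at 1 ·f
pos 16 'a': at 2
pos 17 'c': at 19  emit P7@[15:17]
pos 18 'a': at 20
pos 19 'c': at 21  emit P6@[15:19],P7@[17:19]
pos 20 'c': at 1 ·f
pos 21 'a': at 2
pos 22 'c': at 19  emit P7@[20:22]
pos 23 'c': at 1 ·f
pos 24 'a': at 2
pos 25 'a': at 3
pos 26 'c': at 4
pos 27 'c': at 5
pos 28 'c': at 6  emit P0@[23:28]
pos 29 'c': at 1 ·f
pos 30 'a': at 2
pos 31 'c': at 19  emit P7@[29:31]
pos 32 'a': at 20
pos 33 'c': at 21  emit P6@[29:33],P7@[31:33]
pos 34 'c': at 1 ·f
pos 35 'a': at 2
pos 36 'a': at 3
pos 37 'c': at 4
pos 38 'c': at 5
pos 39 'c': at 6  emit P0@[34:39]
pos 40 'b': at 7 ·f  emit P1@[40:40]
pos 41 'a': at 8 ·f
pos 42 'b': at 7 ·f  emit P1@[42:42]
pos 43 'c': at 16
pos 44 'a': at 2 ·f
pos 45 'c': at 19  emit P7@[43:45]
pos 46 'a': at 20
pos 47 'c': at 21  emit P6@[43:47],P7@[45:47]
pos 48 'c': at 1 ·f
pos 49 'a': at 2
pos 50 'c': at 19  emit P7@[48:50]
pos 51 'a': at 20
pos 52 'c': at 21  emit P6@[48:52],P7@[50:52]
pos 53 'a': at 20 ·f
pos 54 'a': at 3 ·f
pos 55 'b': at 10 ·f  emit P1@[55:55]
pos 56 'c': at 11
pos 57 'a': at 12
pos 58 'a': at 13  emit P2@[53:58]
pos 59 'c': at 4 ·f
pos 60 'c': at 5
pos 61 'a': at 2 ·f
pos 62 'b': at 7 ·f  emit P1@[62:62]
pos 63 'a': at 8 ·f

Matches: [[1,1],[3,1],[4,4],[5,1],[6,1],[6,5],[8,1],[9,4],[10,1],[11,1],[11,5],[12,1],[12,3],[12,5],[17,7],[19,6],[19,7],[22,7],[28,0],[31,7],[33,6],[33,7],[39,0],[40,1],[42,1],[45,7],[47,6],[47,7],[50,7],[52,6],[52,7],[55,1],[58,2],[62,1]]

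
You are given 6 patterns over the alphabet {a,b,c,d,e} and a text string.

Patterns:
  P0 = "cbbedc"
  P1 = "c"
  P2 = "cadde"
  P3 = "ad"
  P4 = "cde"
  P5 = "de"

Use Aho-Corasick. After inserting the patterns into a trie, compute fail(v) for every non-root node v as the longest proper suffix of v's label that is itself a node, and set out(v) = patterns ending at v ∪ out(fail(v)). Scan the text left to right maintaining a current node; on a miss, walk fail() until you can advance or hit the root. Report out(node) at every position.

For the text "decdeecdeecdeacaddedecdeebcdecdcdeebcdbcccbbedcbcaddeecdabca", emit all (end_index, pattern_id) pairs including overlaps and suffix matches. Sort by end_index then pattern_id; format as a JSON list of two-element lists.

Build:
Trie (insert patterns):
  n0 'ε': a→11 c→1 d→15
  n1 'c': a→7 b→2 d→13  [P1 ends]
  n2 'cb': b→3
  n3 'cbb': e→4
  n4 'cbbe': d→5
  n5 'cbbed': c→6
  n6 'cbbedc': ·  [P0 ends]
  n7 'ca': d→8
  n8 'cad': d→9
  n9 'cadd': e→10
  n10 'cadde': ·  [P2 ends]
  n11 'a': d→12
  n12 'ad': ·  [P3 ends]
  n13 'cd': e→14
  n14 'cde': ·  [P4 ends]
  n15 'd': e→16
  n16 'de': ·  [P5 ends]

Failure links (BFS by depth):
  fail(1) 'c': from fail(0)=0 chase 'c': 0 ⇒ 0;  out={1}∪out(0)={1}
  fail(11) 'a': from fail(0)=0 chase 'a': 0 ⇒ 0;  out=∅∪out(0)=∅
  fail(15) 'd': from fail(0)=0 chase 'd': 0 ⇒ 0;  out=∅∪out(0)=∅
  fail(2) 'cb': from fail(1)=0 chase 'b': 0 ⇒ 0;  out=∅∪out(0)=∅
  fail(7) 'ca': from fail(1)=0 chase 'a': 0 ⇒ 11;  out=∅∪out(11)=∅
  fail(12) 'ad': from fail(11)=0 chase 'd': 0 ⇒ 15;  out={3}∪out(15)={3}
  fail(13) 'cd': from fail(1)=0 chase 'd': 0 ⇒ 15;  out=∅∪out(15)=∅
  fail(16) 'de': from fail(15)=0 chase 'e': 0 ⇒ 0;  out={5}∪out(0)={5}
  fail(3) 'cbb': from fail(2)=0 chase 'b': 0 ⇒ 0;  out=∅∪out(0)=∅
  fail(8) 'cad': from fail(7)=11 chase 'd': 11 ⇒ 12;  out=∅∪out(12)={3}
  fail(14) 'cde': from fail(13)=15 chase 'e': 15 ⇒ 16;  out={4}∪out(16)={4,5}
  fail(4) 'cbbe': from fail(3)=0 chase 'e': 0 ⇒ 0;  out=∅∪out(0)=∅
  fail(9) 'cadd': from fail(8)=12 chase 'd': 12→15→0 ⇒ 15;  out=∅∪out(15)=∅
  fail(5) 'cbbed': from fail(4)=0 chase 'd': 0 ⇒ 15;  out=∅∪out(15)=∅
  fail(10) 'cadde': from fail(9)=15 chase 'e': 15 ⇒ 16;  out={2}∪out(16)={2,5}
  fail(6) 'cbbedc': from fail(5)=15 chase 'c': 15→0 ⇒ 1;  out={0}∪out(1)={0,1}

Run:
[0] read 'd'  n0⇒n15
[1] read 'e'  n15⇒n16  ** P5@[0:1]
[2] read 'c'  n16⇒n1 (via fail)  ** P1@[2:2]
[3] read 'd'  n1⇒n13
[4] read 'e'  n13⇒n14  ** P4@[2:4],P5@[3:4]
[5] read 'e'  n14⇒n0 (via fail)
[6] read 'c'  n0⇒n1  ** P1@[6:6]
[7] read 'd'  n1⇒n13
[8] read 'e'  n13⇒n14  ** P4@[6:8],P5@[7:8]
[9] read 'e'  n14⇒n0 (via fail)
[10] read 'c'  n0⇒n1  ** P1@[10:10]
[11] read 'd'  n1⇒n13
[12] read 'e'  n13⇒n14  ** P4@[10:12],P5@[11:12]
[13] read 'a'  n14⇒n11 (via fail)
[14] read 'c'  n11⇒n1 (via fail)  ** P1@[14:14]
[15] read 'a'  n1⇒n7
[16] read 'd'  n7⇒n8  ** P3@[15:16]
[17] read 'd'  n8⇒n9
[18] read 'e'  n9⇒n10  ** P2@[14:18],P5@[17:18]
[19] read 'd'  n10⇒n15 (via fail)
[20] read 'e'  n15⇒n16  ** P5@[19:20]
[21] read 'c'  n16⇒n1 (via fail)  ** P1@[21:21]
[22] read 'd'  n1⇒n13
[23] read 'e'  n13⇒n14  ** P4@[21:23],P5@[22:23]
[24] read 'e'  n14⇒n0 (via fail)
[25] read 'b'  n0⇒n0
[26] read 'c'  n0⇒n1  ** P1@[26:26]
[27] read 'd'  n1⇒n13
[28] read 'e'  n13⇒n14  ** P4@[26:28],P5@[27:28]
[29] read 'c'  n14⇒n1 (via fail)  ** P1@[29:29]
[30] read 'd'  n1⇒n13
[31] read 'c'  n13⇒n1 (via fail)  ** P1@[31:31]
[32] read 'd'  n1⇒n13
[33] read 'e'  n13⇒n14  ** P4@[31:33],P5@[32:33]
[34] read 'e'  n14⇒n0 (via fail)
[35] read 'b'  n0⇒n0
[36] read 'c'  n0⇒n1  ** P1@[36:36]
[37] read 'd'  n1⇒n13
[38] read 'b'  n13⇒n0 (via fail)
[39] read 'c'  n0⇒n1  ** P1@[39:39]
[40] read 'c'  n1⇒n1 (via fail)  ** P1@[40:40]
[41] read 'c'  n1⇒n1 (via fail)  ** P1@[41:41]
[42] read 'b'  n1⇒n2
[43] read 'b'  n2⇒n3
[44] read 'e'  n3⇒n4
[45] read 'd'  n4⇒n5
[46] read 'c'  n5⇒n6  ** P0@[41:46],P1@[46:46]
[47] read 'b'  n6⇒n2 (via fail)
[48] read 'c'  n2⇒n1 (via fail)  ** P1@[48:48]
[49] read 'a'  n1⇒n7
[50] read 'd'  n7⇒n8  ** P3@[49:50]
[51] read 'd'  n8⇒n9
[52] read 'e'  n9⇒n10  ** P2@[48:52],P5@[51:52]
[53] read 'e'  n10⇒n0 (via fail)
[54] read 'c'  n0⇒n1  ** P1@[54:54]
[55] read 'd'  n1⇒n13
[56] read 'a'  n13⇒n11 (via fail)
[57] read 'b'  n11⇒n0 (via fail)
[58] read 'c'  n0⇒n1  ** P1@[58:58]
[59] read 'a'  n1⇒n7

Matches: [[1,5],[2,1],[4,4],[4,5],[6,1],[8,4],[8,5],[10,1],[12,4],[12,5],[14,1],[16,3],[18,2],[18,5],[20,5],[21,1],[23,4],[23,5],[26,1],[28,4],[28,5],[29,1],[31,1],[33,4],[33,5],[36,1],[39,1],[40,1],[41,1],[46,0],[46,1],[48,1],[50,3],[52,2],[52,5],[54,1],[58,1]]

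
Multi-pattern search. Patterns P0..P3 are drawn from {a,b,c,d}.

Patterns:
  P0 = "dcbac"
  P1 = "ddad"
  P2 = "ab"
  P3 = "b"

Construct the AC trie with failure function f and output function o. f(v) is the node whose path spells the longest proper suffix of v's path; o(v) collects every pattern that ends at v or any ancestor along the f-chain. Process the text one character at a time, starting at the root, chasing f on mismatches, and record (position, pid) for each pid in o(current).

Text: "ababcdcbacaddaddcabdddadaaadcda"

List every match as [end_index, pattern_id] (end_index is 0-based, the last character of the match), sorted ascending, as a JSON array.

Build:
Trie nodes:
  n0 'ε': a→9 b→11 d→1
  n1 'd': c→2 d→6
  n2 'dc': b→3
  n3 'dcb': a→4
  n4 'dcba': c→5
  n5 'dcbac': ·  ←P0
  n6 'dd': a→7
  n7 'dda': d→8
  n8 'ddad': ·  ←P1
  n9 'a': b→10
  n10 'ab': ·  ←P2
  n11 'b': ·  ←P3

Failure links (BFS by depth):
  n1('d'): parent n0 fail=0; on 'd' 0 → fail=0;  out ∅∪∅=∅
  n9('a'): parent n0 fail=0; on 'a' 0 → fail=0;  out ∅∪∅=∅
  n11('b'): parent n0 fail=0; on 'b' 0 → fail=0;  out {3}∪∅={3}
  n2('dc'): parent n1 fail=0; on 'c' 0 → fail=0;  out ∅∪∅=∅
  n6('dd'): parent n1 fail=0; on 'd' 0 → fail=1;  out ∅∪∅=∅
  n10('ab'): parent n9 fail=0; on 'b' 0 → fail=11;  out {2}∪{3}={2,3}
  n3('dcb'): parent n2 fail=0; on 'b' 0 → fail=11;  out ∅∪{3}={3}
  n7('dda'): parent n6 fail=1; on 'a' 1→0 → fail=9;  out ∅∪∅=∅
  n4('dcba'): parent n3 fail=11; on 'a' 11→0 → fail=9;  out ∅∪∅=∅
  n8('ddad'): parent n7 fail=9; on 'd' 9→0 → fail=1;  out {1}∪∅={1}
  n5('dcbac'): parent n4 fail=9; on 'c' 9→0 → fail=0;  out {0}∪∅={0}

Text stream:
[0] read 'a'  n0⇒n9
[1] read 'b'  n9⇒n10  ** P2@[0:1],P3@[1:1]
[2] read 'a'  n10⇒n9 (via fail)
[3] read 'b'  n9⇒n10  ** P2@[2:3],P3@[3:3]
[4] read 'c'  n10⇒n0 (via fail)
[5] read 'd'  n0⇒n1
[6] read 'c'  n1⇒n2
[7] read 'b'  n2⇒n3  ** P3@[7:7]
[8] read 'a'  n3⇒n4
[9] read 'c'  n4⇒n5  ** P0@[5:9]
[10] read 'a'  n5⇒n9 (via fail)
[11] read 'd'  n9⇒n1 (via fail)
[12] read 'd'  n1⇒n6
[13] read 'a'  n6⇒n7
[14] read 'd'  n7⇒n8  ** P1@[11:14]
[15] read 'd'  n8⇒n6 (via fail)
[16] read 'c'  n6⇒n2 (via fail)
[17] read 'a'  n2⇒n9 (via fail)
[18] read 'b'  n9⇒n10  ** P2@[17:18],P3@[18:18]
[19] read 'd'  n10⇒n1 (via fail)
[20] read 'd'  n1⇒n6
[21] read 'd'  n6⇒n6 (via fail)
[22] read 'a'  n6⇒n7
[23] read 'd'  n7⇒n8  ** P1@[20:23]
[24] read 'a'  n8⇒n9 (via fail)
[25] read 'a'  n9⇒n9 (via fail)
[26] read 'a'  n9⇒n9 (via fail)
[27] read 'd'  n9⇒n1 (via fail)
[28] read 'c'  n1⇒n2
[29] read 'd'  n2⇒n1 (via fail)
[30] read 'a'  n1⇒n9 (via fail)

All matches (sorted): [[1,2],[1,3],[3,2],[3,3],[7,3],[9,0],[14,1],[18,2],[18,3],[23,1]]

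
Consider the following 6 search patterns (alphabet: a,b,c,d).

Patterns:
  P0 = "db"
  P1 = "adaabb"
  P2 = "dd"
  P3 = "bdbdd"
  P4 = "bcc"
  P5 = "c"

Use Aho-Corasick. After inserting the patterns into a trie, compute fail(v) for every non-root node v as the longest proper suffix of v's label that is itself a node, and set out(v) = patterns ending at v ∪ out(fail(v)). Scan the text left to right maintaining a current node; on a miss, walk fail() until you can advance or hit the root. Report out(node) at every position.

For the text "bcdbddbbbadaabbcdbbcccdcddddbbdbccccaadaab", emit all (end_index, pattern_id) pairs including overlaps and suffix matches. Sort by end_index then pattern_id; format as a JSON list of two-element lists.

Build automaton:
Trie nodes:
  0='ε' goto a→3 b→10 c→17 d→1
  1='d' goto b→2 d→9
  2='db' goto ·  ←P0
  3='a' goto d→4
  4='ad' goto a→5
  5='ada' goto a→6
  6='adaa' goto b→7
  7='adaab' goto b→8
  8='adaabb' goto ·  ←P1
  9='dd' goto ·  ←P2
  10='b' goto c→15 d→11
  11='bd' goto b→12
  12='bdb' goto d→13
  13='bdbd' goto d→14
  14='bdbdd' goto ·  ←P3
  15='bc' goto c→16
  16='bcc' goto ·  ←P4
  17='c' goto ·  ←P5

Failure links (BFS by depth):
  fail(1) 'd': from fail(0)=0 chase 'd': 0 ⇒ 0;  out=∅∪out(0)=∅
  fail(3) 'a': from fail(0)=0 chase 'a': 0 ⇒ 0;  out=∅∪out(0)=∅
  fail(10) 'b': from fail(0)=0 chase 'b': 0 ⇒ 0;  out=∅∪out(0)=∅
  fail(17) 'c': from fail(0)=0 chase 'c': 0 ⇒ 0;  out={5}∪out(0)={5}
  fail(2) 'db': from fail(1)=0 chase 'b': 0 ⇒ 10;  out={0}∪out(10)={0}
  fail(4) 'ad': from fail(3)=0 chase 'd': 0 ⇒ 1;  out=∅∪out(1)=∅
  fail(9) 'dd': from fail(1)=0 chase 'd': 0 ⇒ 1;  out={2}∪out(1)={2}
  fail(11) 'bd': from fail(10)=0 chase 'd': 0 ⇒ 1;  out=∅∪out(1)=∅
  fail(15) 'bc': from fail(10)=0 chase 'c': 0 ⇒ 17;  out=∅∪out(17)={5}
  fail(5) 'ada': from fail(4)=1 chase 'a': 1→0 ⇒ 3;  out=∅∪out(3)=∅
  fail(12) 'bdb': from fail(11)=1 chase 'b': 1 ⇒ 2;  out=∅∪out(2)={0}
  fail(16) 'bcc': from fail(15)=17 chase 'c': 17→0 ⇒ 17;  out={4}∪out(17)={4,5}
  fail(6) 'adaa': from fail(5)=3 chase 'a': 3→0 ⇒ 3;  out=∅∪out(3)=∅
  fail(13) 'bdbd': from fail(12)=2 chase 'd': 2→10 ⇒ 11;  out=∅∪out(11)=∅
  fail(7) 'adaab': from fail(6)=3 chase 'b': 3→0 ⇒ 10;  out=∅∪out(10)=∅
  fail(14) 'bdbdd': from fail(13)=11 chase 'd': 11→1 ⇒ 9;  out={3}∪out(9)={2,3}
  fail(8) 'adaabb': from fail(7)=10 chase 'b': 10→0 ⇒ 10;  out={1}∪out(10)={1}

Run:
pos 0 'b': at 10
pos 1 'c': at 15  → match P5@[1:1]
pos 2 'd': at 1 ·f
pos 3 'b': at 2  → match P0@[2:3]
pos 4 'd': at 11 ·f
pos 5 'd': at 9 ·f  → match P2@[4:5]
pos 6 'b': at 2 ·f  → match P0@[5:6]
pos 7 'b': at 10 ·f
pos 8 'b': at 10 ·f
pos 9 'a': at 3 ·f
pos 10 'd': at 4
pos 11 'a': at 5
pos 12 'a': at 6
pos 13 'b': at 7
pos 14 'b': at 8  → match P1@[9:14]
pos 15 'c': at 15 ·f  → match P5@[15:15]
pos 16 'd': at 1 ·f
pos 17 'b': at 2  → match P0@[16:17]
pos 18 'b': at 10 ·f
pos 19 'c': at 15  → match P5@[19:19]
pos 20 'c': at 16  → match P4@[18:20],P5@[20:20]
pos 21 'c': at 17 ·f  → match P5@[21:21]
pos 22 'd': at 1 ·f
pos 23 'c': at 17 ·f  → match P5@[23:23]
pos 24 'd': at 1 ·f
pos 25 'd': at 9  → match P2@[24:25]
pos 26 'd': at 9 ·f  → match P2@[25:26]
pos 27 'd': at 9 ·f  → match P2@[26:27]
pos 28 'b': at 2 ·f  → match P0@[27:28]
pos 29 'b': at 10 ·f
pos 30 'd': at 11
pos 31 'b': at 12  → match P0@[30:31]
pos 32 'c': at 15 ·f  → match P5@[32:32]
pos 33 'c': at 16  → match P4@[31:33],P5@[33:33]
pos 34 'c': at 17 ·f  → match P5@[34:34]
pos 35 'c': at 17 ·f  → match P5@[35:35]
pos 36 'a': at 3 ·f
pos 37 'a': at 3 ·f
pos 38 'd': at 4
pos 39 'a': at 5
pos 40 'a': at 6
pos 41 'b': at 7

Result: [[1,5],[3,0],[5,2],[6,0],[14,1],[15,5],[17,0],[19,5],[20,4],[20,5],[21,5],[23,5],[25,2],[26,2],[27,2],[28,0],[31,0],[32,5],[33,4],[33,5],[34,5],[35,5]]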